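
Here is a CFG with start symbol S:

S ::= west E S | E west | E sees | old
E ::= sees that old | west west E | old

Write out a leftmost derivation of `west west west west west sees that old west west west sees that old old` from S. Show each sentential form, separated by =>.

S => west E S   [S ::= west E S]
west E S => west west west E S   [E ::= west west E]
west west west E S => west west west west west E S   [E ::= west west E]
west west west west west E S => west west west west west sees that old S   [E ::= sees that old]
west west west west west sees that old S => west west west west west sees that old west E S   [S ::= west E S]
west west west west west sees that old west E S => west west west west west sees that old west west west E S   [E ::= west west E]
west west west west west sees that old west west west E S => west west west west west sees that old west west west sees that old S   [E ::= sees that old]
west west west west west sees that old west west west sees that old S => west west west west west sees that old west west west sees that old old   [S ::= old]

S => west E S => west west west E S => west west west west west E S => west west west west west sees that old S => west west west west west sees that old west E S => west west west west west sees that old west west west E S => west west west west west sees that old west west west sees that old S => west west west west west sees that old west west west sees that old old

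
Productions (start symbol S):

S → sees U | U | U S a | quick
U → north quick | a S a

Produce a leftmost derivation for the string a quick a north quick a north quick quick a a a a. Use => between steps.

S => U S a => a S a S a => a quick a S a => a quick a U S a a => a quick a north quick S a a => a quick a north quick U a a => a quick a north quick a S a a a => a quick a north quick a U S a a a a => a quick a north quick a north quick S a a a a => a quick a north quick a north quick quick a a a a

S => U S a   [S → U S a]
U S a => a S a S a   [U → a S a]
a S a S a => a quick a S a   [S → quick]
a quick a S a => a quick a U S a a   [S → U S a]
a quick a U S a a => a quick a north quick S a a   [U → north quick]
a quick a north quick S a a => a quick a north quick U a a   [S → U]
a quick a north quick U a a => a quick a north quick a S a a a   [U → a S a]
a quick a north quick a S a a a => a quick a north quick a U S a a a a   [S → U S a]
a quick a north quick a U S a a a a => a quick a north quick a north quick S a a a a   [U → north quick]
a quick a north quick a north quick S a a a a => a quick a north quick a north quick quick a a a a   [S → quick]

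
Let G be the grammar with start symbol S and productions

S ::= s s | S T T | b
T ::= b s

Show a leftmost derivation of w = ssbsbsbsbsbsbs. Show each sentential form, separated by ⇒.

S ⇒ STT   [S ::= S T T]
STT ⇒ STTTT   [S ::= S T T]
STTTT ⇒ STTTTTT   [S ::= S T T]
STTTTTT ⇒ ssTTTTTT   [S ::= s s]
ssTTTTTT ⇒ ssbsTTTTT   [T ::= b s]
ssbsTTTTT ⇒ ssbsbsTTTT   [T ::= b s]
ssbsbsTTTT ⇒ ssbsbsbsTTT   [T ::= b s]
ssbsbsbsTTT ⇒ ssbsbsbsbsTT   [T ::= b s]
ssbsbsbsbsTT ⇒ ssbsbsbsbsbsT   [T ::= b s]
ssbsbsbsbsbsT ⇒ ssbsbsbsbsbsbs   [T ::= b s]

S⇒STT⇒STTTT⇒STTTTTT⇒ssTTTTTT⇒ssbsTTTTT⇒ssbsbsTTTT⇒ssbsbsbsTTT⇒ssbsbsbsbsTT⇒ssbsbsbsbsbsT⇒ssbsbsbsbsbsbs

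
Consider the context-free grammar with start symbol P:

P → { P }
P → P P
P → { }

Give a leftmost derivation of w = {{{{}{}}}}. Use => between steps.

P=>{P}=>{{P}}=>{{{P}}}=>{{{PP}}}=>{{{{}P}}}=>{{{{}{}}}}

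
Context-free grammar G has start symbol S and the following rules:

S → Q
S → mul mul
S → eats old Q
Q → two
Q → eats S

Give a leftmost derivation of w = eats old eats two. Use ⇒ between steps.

S ⇒ eats old Q ⇒ eats old eats S ⇒ eats old eats Q ⇒ eats old eats two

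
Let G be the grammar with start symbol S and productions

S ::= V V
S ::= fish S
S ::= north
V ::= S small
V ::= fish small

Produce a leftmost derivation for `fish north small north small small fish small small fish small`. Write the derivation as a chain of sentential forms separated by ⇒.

S ⇒ V V   [S ::= V V]
V V ⇒ S small V   [V ::= S small]
S small V ⇒ V V small V   [S ::= V V]
V V small V ⇒ S small V small V   [V ::= S small]
S small V small V ⇒ V V small V small V   [S ::= V V]
V V small V small V ⇒ S small V small V small V   [V ::= S small]
S small V small V small V ⇒ fish S small V small V small V   [S ::= fish S]
fish S small V small V small V ⇒ fish north small V small V small V   [S ::= north]
fish north small V small V small V ⇒ fish north small S small small V small V   [V ::= S small]
fish north small S small small V small V ⇒ fish north small north small small V small V   [S ::= north]
fish north small north small small V small V ⇒ fish north small north small small fish small small V   [V ::= fish small]
fish north small north small small fish small small V ⇒ fish north small north small small fish small small fish small   [V ::= fish small]

S ⇒ V V ⇒ S small V ⇒ V V small V ⇒ S small V small V ⇒ V V small V small V ⇒ S small V small V small V ⇒ fish S small V small V small V ⇒ fish north small V small V small V ⇒ fish north small S small small V small V ⇒ fish north small north small small V small V ⇒ fish north small north small small fish small small V ⇒ fish north small north small small fish small small fish small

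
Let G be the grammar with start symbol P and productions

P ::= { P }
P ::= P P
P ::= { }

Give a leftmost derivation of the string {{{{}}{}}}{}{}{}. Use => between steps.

P => PP   [P ::= P P]
PP => PPP   [P ::= P P]
PPP => PPPP   [P ::= P P]
PPPP => {P}PPP   [P ::= { P }]
{P}PPP => {{P}}PPP   [P ::= { P }]
{{P}}PPP => {{PP}}PPP   [P ::= P P]
{{PP}}PPP => {{{P}P}}PPP   [P ::= { P }]
{{{P}P}}PPP => {{{{}}P}}PPP   [P ::= { }]
{{{{}}P}}PPP => {{{{}}{}}}PPP   [P ::= { }]
{{{{}}{}}}PPP => {{{{}}{}}}{}PP   [P ::= { }]
{{{{}}{}}}{}PP => {{{{}}{}}}{}{}P   [P ::= { }]
{{{{}}{}}}{}{}P => {{{{}}{}}}{}{}{}   [P ::= { }]

P => PP => PPP => PPPP => {P}PPP => {{P}}PPP => {{PP}}PPP => {{{P}P}}PPP => {{{{}}P}}PPP => {{{{}}{}}}PPP => {{{{}}{}}}{}PP => {{{{}}{}}}{}{}P => {{{{}}{}}}{}{}{}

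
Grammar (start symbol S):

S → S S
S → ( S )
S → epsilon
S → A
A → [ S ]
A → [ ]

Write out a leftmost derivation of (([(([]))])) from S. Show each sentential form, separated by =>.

S => (S)   [S → ( S )]
(S) => ((S))   [S → ( S )]
((S)) => ((A))   [S → A]
((A)) => (([S]))   [A → [ S ]]
(([S])) => (([(S)]))   [S → ( S )]
(([(S)])) => (([((S))]))   [S → ( S )]
(([((S))])) => (([((A))]))   [S → A]
(([((A))])) => (([(([]))]))   [A → [ ]]

S=>(S)=>((S))=>((A))=>(([S]))=>(([(S)]))=>(([((S))]))=>(([((A))]))=>(([(([]))]))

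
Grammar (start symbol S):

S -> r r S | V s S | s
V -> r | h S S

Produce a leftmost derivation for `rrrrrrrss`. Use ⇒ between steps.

S⇒rrS⇒rrrrS⇒rrrrrrS⇒rrrrrrVsS⇒rrrrrrrsS⇒rrrrrrrss

S ⇒ rrS   [S -> r r S]
rrS ⇒ rrrrS   [S -> r r S]
rrrrS ⇒ rrrrrrS   [S -> r r S]
rrrrrrS ⇒ rrrrrrVsS   [S -> V s S]
rrrrrrVsS ⇒ rrrrrrrsS   [V -> r]
rrrrrrrsS ⇒ rrrrrrrss   [S -> s]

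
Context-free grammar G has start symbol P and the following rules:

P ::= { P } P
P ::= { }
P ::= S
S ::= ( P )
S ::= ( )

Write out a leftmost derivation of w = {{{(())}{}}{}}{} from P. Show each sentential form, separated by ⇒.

P ⇒ {P}P ⇒ {{P}P}P ⇒ {{{P}P}P}P ⇒ {{{S}P}P}P ⇒ {{{(P)}P}P}P ⇒ {{{(S)}P}P}P ⇒ {{{(())}P}P}P ⇒ {{{(())}{}}P}P ⇒ {{{(())}{}}{}}P ⇒ {{{(())}{}}{}}{}

P ⇒ {P}P   [P ::= { P } P]
{P}P ⇒ {{P}P}P   [P ::= { P } P]
{{P}P}P ⇒ {{{P}P}P}P   [P ::= { P } P]
{{{P}P}P}P ⇒ {{{S}P}P}P   [P ::= S]
{{{S}P}P}P ⇒ {{{(P)}P}P}P   [S ::= ( P )]
{{{(P)}P}P}P ⇒ {{{(S)}P}P}P   [P ::= S]
{{{(S)}P}P}P ⇒ {{{(())}P}P}P   [S ::= ( )]
{{{(())}P}P}P ⇒ {{{(())}{}}P}P   [P ::= { }]
{{{(())}{}}P}P ⇒ {{{(())}{}}{}}P   [P ::= { }]
{{{(())}{}}{}}P ⇒ {{{(())}{}}{}}{}   [P ::= { }]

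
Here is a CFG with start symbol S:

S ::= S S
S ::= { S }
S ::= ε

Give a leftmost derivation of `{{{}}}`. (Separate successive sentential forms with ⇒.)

S ⇒ {S}   [S ::= { S }]
{S} ⇒ {{S}}   [S ::= { S }]
{{S}} ⇒ {{SS}}   [S ::= S S]
{{SS}} ⇒ {{SSS}}   [S ::= S S]
{{SSS}} ⇒ {{SSSS}}   [S ::= S S]
{{SSSS}} ⇒ {{{S}SSS}}   [S ::= { S }]
{{{S}SSS}} ⇒ {{{}SSS}}   [S ::= ε]
{{{}SSS}} ⇒ {{{}SS}}   [S ::= ε]
{{{}SS}} ⇒ {{{}S}}   [S ::= ε]
{{{}S}} ⇒ {{{}}}   [S ::= ε]

S⇒{S}⇒{{S}}⇒{{SS}}⇒{{SSS}}⇒{{SSSS}}⇒{{{S}SSS}}⇒{{{}SSS}}⇒{{{}SS}}⇒{{{}S}}⇒{{{}}}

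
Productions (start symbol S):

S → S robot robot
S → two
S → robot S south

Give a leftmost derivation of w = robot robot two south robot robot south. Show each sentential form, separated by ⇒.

S ⇒ robot S south ⇒ robot S robot robot south ⇒ robot robot S south robot robot south ⇒ robot robot two south robot robot south

S ⇒ robot S south   [S → robot S south]
robot S south ⇒ robot S robot robot south   [S → S robot robot]
robot S robot robot south ⇒ robot robot S south robot robot south   [S → robot S south]
robot robot S south robot robot south ⇒ robot robot two south robot robot south   [S → two]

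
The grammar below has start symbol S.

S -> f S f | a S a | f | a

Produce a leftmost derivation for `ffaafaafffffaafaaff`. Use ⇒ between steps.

S ⇒ fSf ⇒ ffSff ⇒ ffaSaff ⇒ ffaaSaaff ⇒ ffaafSfaaff ⇒ ffaafaSafaaff ⇒ ffaafaaSaafaaff ⇒ ffaafaafSfaafaaff ⇒ ffaafaaffSffaafaaff ⇒ ffaafaafffffaafaaff

S ⇒ fSf   [S -> f S f]
fSf ⇒ ffSff   [S -> f S f]
ffSff ⇒ ffaSaff   [S -> a S a]
ffaSaff ⇒ ffaaSaaff   [S -> a S a]
ffaaSaaff ⇒ ffaafSfaaff   [S -> f S f]
ffaafSfaaff ⇒ ffaafaSafaaff   [S -> a S a]
ffaafaSafaaff ⇒ ffaafaaSaafaaff   [S -> a S a]
ffaafaaSaafaaff ⇒ ffaafaafSfaafaaff   [S -> f S f]
ffaafaafSfaafaaff ⇒ ffaafaaffSffaafaaff   [S -> f S f]
ffaafaaffSffaafaaff ⇒ ffaafaafffffaafaaff   [S -> f]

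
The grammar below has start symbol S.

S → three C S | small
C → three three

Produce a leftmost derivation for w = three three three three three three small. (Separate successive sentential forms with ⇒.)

S ⇒ three C S ⇒ three three three S ⇒ three three three three C S ⇒ three three three three three three S ⇒ three three three three three three small

S ⇒ three C S   [S → three C S]
three C S ⇒ three three three S   [C → three three]
three three three S ⇒ three three three three C S   [S → three C S]
three three three three C S ⇒ three three three three three three S   [C → three three]
three three three three three three S ⇒ three three three three three three small   [S → small]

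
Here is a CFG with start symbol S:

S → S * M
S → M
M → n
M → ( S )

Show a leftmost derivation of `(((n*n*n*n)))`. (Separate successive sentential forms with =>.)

S => M   [S → M]
M => (S)   [M → ( S )]
(S) => (M)   [S → M]
(M) => ((S))   [M → ( S )]
((S)) => ((M))   [S → M]
((M)) => (((S)))   [M → ( S )]
(((S))) => (((S*M)))   [S → S * M]
(((S*M))) => (((S*M*M)))   [S → S * M]
(((S*M*M))) => (((S*M*M*M)))   [S → S * M]
(((S*M*M*M))) => (((M*M*M*M)))   [S → M]
(((M*M*M*M))) => (((n*M*M*M)))   [M → n]
(((n*M*M*M))) => (((n*n*M*M)))   [M → n]
(((n*n*M*M))) => (((n*n*n*M)))   [M → n]
(((n*n*n*M))) => (((n*n*n*n)))   [M → n]

S => M => (S) => (M) => ((S)) => ((M)) => (((S))) => (((S*M))) => (((S*M*M))) => (((S*M*M*M))) => (((M*M*M*M))) => (((n*M*M*M))) => (((n*n*M*M))) => (((n*n*n*M))) => (((n*n*n*n)))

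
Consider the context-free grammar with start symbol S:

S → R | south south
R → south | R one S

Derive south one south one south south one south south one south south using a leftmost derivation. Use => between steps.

S => R => R one S => R one S one S => R one S one S one S => R one S one S one S one S => south one S one S one S one S => south one R one S one S one S => south one south one S one S one S => south one south one south south one S one S => south one south one south south one south south one S => south one south one south south one south south one south south

S => R   [S → R]
R => R one S   [R → R one S]
R one S => R one S one S   [R → R one S]
R one S one S => R one S one S one S   [R → R one S]
R one S one S one S => R one S one S one S one S   [R → R one S]
R one S one S one S one S => south one S one S one S one S   [R → south]
south one S one S one S one S => south one R one S one S one S   [S → R]
south one R one S one S one S => south one south one S one S one S   [R → south]
south one south one S one S one S => south one south one south south one S one S   [S → south south]
south one south one south south one S one S => south one south one south south one south south one S   [S → south south]
south one south one south south one south south one S => south one south one south south one south south one south south   [S → south south]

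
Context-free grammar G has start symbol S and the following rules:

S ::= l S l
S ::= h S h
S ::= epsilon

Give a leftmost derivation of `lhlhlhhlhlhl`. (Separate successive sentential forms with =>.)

S => lSl => lhShl => lhlSlhl => lhlhShlhl => lhlhlSlhlhl => lhlhlhShlhlhl => lhlhlhhlhlhl

S => lSl   [S ::= l S l]
lSl => lhShl   [S ::= h S h]
lhShl => lhlSlhl   [S ::= l S l]
lhlSlhl => lhlhShlhl   [S ::= h S h]
lhlhShlhl => lhlhlSlhlhl   [S ::= l S l]
lhlhlSlhlhl => lhlhlhShlhlhl   [S ::= h S h]
lhlhlhShlhlhl => lhlhlhhlhlhl   [S ::= epsilon]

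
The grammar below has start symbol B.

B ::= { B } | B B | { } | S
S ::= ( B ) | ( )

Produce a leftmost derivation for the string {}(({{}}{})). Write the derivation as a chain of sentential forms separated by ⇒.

B⇒BB⇒{}B⇒{}S⇒{}(B)⇒{}(S)⇒{}((B))⇒{}((BB))⇒{}(({B}B))⇒{}(({{}}B))⇒{}(({{}}{}))

B ⇒ BB   [B ::= B B]
BB ⇒ {}B   [B ::= { }]
{}B ⇒ {}S   [B ::= S]
{}S ⇒ {}(B)   [S ::= ( B )]
{}(B) ⇒ {}(S)   [B ::= S]
{}(S) ⇒ {}((B))   [S ::= ( B )]
{}((B)) ⇒ {}((BB))   [B ::= B B]
{}((BB)) ⇒ {}(({B}B))   [B ::= { B }]
{}(({B}B)) ⇒ {}(({{}}B))   [B ::= { }]
{}(({{}}B)) ⇒ {}(({{}}{}))   [B ::= { }]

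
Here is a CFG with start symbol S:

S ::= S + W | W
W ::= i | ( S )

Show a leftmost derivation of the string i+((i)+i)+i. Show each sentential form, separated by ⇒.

S ⇒ S+W ⇒ S+W+W ⇒ W+W+W ⇒ i+W+W ⇒ i+(S)+W ⇒ i+(S+W)+W ⇒ i+(W+W)+W ⇒ i+((S)+W)+W ⇒ i+((W)+W)+W ⇒ i+((i)+W)+W ⇒ i+((i)+i)+W ⇒ i+((i)+i)+i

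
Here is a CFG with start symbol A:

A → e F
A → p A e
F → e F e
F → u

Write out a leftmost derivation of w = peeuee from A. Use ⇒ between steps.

A⇒pAe⇒peFe⇒peeFee⇒peeuee

A ⇒ pAe   [A → p A e]
pAe ⇒ peFe   [A → e F]
peFe ⇒ peeFee   [F → e F e]
peeFee ⇒ peeuee   [F → u]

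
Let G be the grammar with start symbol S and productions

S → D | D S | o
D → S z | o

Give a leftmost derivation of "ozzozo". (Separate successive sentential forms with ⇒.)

S ⇒ DS   [S → D S]
DS ⇒ SzS   [D → S z]
SzS ⇒ DSzS   [S → D S]
DSzS ⇒ SzSzS   [D → S z]
SzSzS ⇒ DzSzS   [S → D]
DzSzS ⇒ SzzSzS   [D → S z]
SzzSzS ⇒ DzzSzS   [S → D]
DzzSzS ⇒ ozzSzS   [D → o]
ozzSzS ⇒ ozzozS   [S → o]
ozzozS ⇒ ozzozo   [S → o]

S ⇒ DS ⇒ SzS ⇒ DSzS ⇒ SzSzS ⇒ DzSzS ⇒ SzzSzS ⇒ DzzSzS ⇒ ozzSzS ⇒ ozzozS ⇒ ozzozo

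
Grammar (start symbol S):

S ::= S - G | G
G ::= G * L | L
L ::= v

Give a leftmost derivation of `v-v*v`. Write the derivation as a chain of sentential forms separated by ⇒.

S ⇒ S-G   [S ::= S - G]
S-G ⇒ G-G   [S ::= G]
G-G ⇒ L-G   [G ::= L]
L-G ⇒ v-G   [L ::= v]
v-G ⇒ v-G*L   [G ::= G * L]
v-G*L ⇒ v-L*L   [G ::= L]
v-L*L ⇒ v-v*L   [L ::= v]
v-v*L ⇒ v-v*v   [L ::= v]

S⇒S-G⇒G-G⇒L-G⇒v-G⇒v-G*L⇒v-L*L⇒v-v*L⇒v-v*v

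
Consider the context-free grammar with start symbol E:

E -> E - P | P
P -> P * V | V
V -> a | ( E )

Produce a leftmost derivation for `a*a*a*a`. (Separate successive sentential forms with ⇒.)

E ⇒ P   [E -> P]
P ⇒ P*V   [P -> P * V]
P*V ⇒ P*V*V   [P -> P * V]
P*V*V ⇒ P*V*V*V   [P -> P * V]
P*V*V*V ⇒ V*V*V*V   [P -> V]
V*V*V*V ⇒ a*V*V*V   [V -> a]
a*V*V*V ⇒ a*a*V*V   [V -> a]
a*a*V*V ⇒ a*a*a*V   [V -> a]
a*a*a*V ⇒ a*a*a*a   [V -> a]

E ⇒ P ⇒ P*V ⇒ P*V*V ⇒ P*V*V*V ⇒ V*V*V*V ⇒ a*V*V*V ⇒ a*a*V*V ⇒ a*a*a*V ⇒ a*a*a*a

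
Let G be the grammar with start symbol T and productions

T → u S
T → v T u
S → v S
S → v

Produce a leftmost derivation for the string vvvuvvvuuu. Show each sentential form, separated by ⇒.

T ⇒ vTu   [T → v T u]
vTu ⇒ vvTuu   [T → v T u]
vvTuu ⇒ vvvTuuu   [T → v T u]
vvvTuuu ⇒ vvvuSuuu   [T → u S]
vvvuSuuu ⇒ vvvuvSuuu   [S → v S]
vvvuvSuuu ⇒ vvvuvvSuuu   [S → v S]
vvvuvvSuuu ⇒ vvvuvvvuuu   [S → v]

T ⇒ vTu ⇒ vvTuu ⇒ vvvTuuu ⇒ vvvuSuuu ⇒ vvvuvSuuu ⇒ vvvuvvSuuu ⇒ vvvuvvvuuu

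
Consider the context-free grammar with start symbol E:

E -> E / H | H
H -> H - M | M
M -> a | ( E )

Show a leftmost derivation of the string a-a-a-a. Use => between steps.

E => H => H-M => H-M-M => H-M-M-M => M-M-M-M => a-M-M-M => a-a-M-M => a-a-a-M => a-a-a-a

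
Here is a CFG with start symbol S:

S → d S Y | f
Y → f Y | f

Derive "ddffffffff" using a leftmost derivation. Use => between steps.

S=>dSY=>ddSYY=>ddfYY=>ddffY=>ddfffY=>ddffffY=>ddfffffY=>ddffffffY=>ddfffffffY=>ddffffffff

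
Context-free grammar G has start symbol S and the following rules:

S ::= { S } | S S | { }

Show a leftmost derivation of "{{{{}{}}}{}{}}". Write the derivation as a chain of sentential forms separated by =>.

S => {S}   [S ::= { S }]
{S} => {SS}   [S ::= S S]
{SS} => {SSS}   [S ::= S S]
{SSS} => {{S}SS}   [S ::= { S }]
{{S}SS} => {{{S}}SS}   [S ::= { S }]
{{{S}}SS} => {{{SS}}SS}   [S ::= S S]
{{{SS}}SS} => {{{{}S}}SS}   [S ::= { }]
{{{{}S}}SS} => {{{{}{}}}SS}   [S ::= { }]
{{{{}{}}}SS} => {{{{}{}}}{}S}   [S ::= { }]
{{{{}{}}}{}S} => {{{{}{}}}{}{}}   [S ::= { }]

S=>{S}=>{SS}=>{SSS}=>{{S}SS}=>{{{S}}SS}=>{{{SS}}SS}=>{{{{}S}}SS}=>{{{{}{}}}SS}=>{{{{}{}}}{}S}=>{{{{}{}}}{}{}}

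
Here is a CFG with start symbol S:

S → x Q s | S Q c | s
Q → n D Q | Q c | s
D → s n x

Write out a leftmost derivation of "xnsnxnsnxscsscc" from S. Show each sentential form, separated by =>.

S => SQc   [S → S Q c]
SQc => xQsQc   [S → x Q s]
xQsQc => xnDQsQc   [Q → n D Q]
xnDQsQc => xnsnxQsQc   [D → s n x]
xnsnxQsQc => xnsnxQcsQc   [Q → Q c]
xnsnxQcsQc => xnsnxnDQcsQc   [Q → n D Q]
xnsnxnDQcsQc => xnsnxnsnxQcsQc   [D → s n x]
xnsnxnsnxQcsQc => xnsnxnsnxscsQc   [Q → s]
xnsnxnsnxscsQc => xnsnxnsnxscsQcc   [Q → Q c]
xnsnxnsnxscsQcc => xnsnxnsnxscsscc   [Q → s]

S => SQc => xQsQc => xnDQsQc => xnsnxQsQc => xnsnxQcsQc => xnsnxnDQcsQc => xnsnxnsnxQcsQc => xnsnxnsnxscsQc => xnsnxnsnxscsQcc => xnsnxnsnxscsscc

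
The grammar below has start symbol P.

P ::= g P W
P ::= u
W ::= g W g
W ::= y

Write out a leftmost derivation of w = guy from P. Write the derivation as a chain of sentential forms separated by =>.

P => gPW   [P ::= g P W]
gPW => guW   [P ::= u]
guW => guy   [W ::= y]

P=>gPW=>guW=>guy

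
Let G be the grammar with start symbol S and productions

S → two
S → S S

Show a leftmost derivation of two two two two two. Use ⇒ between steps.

S ⇒ S S   [S → S S]
S S ⇒ S S S   [S → S S]
S S S ⇒ S S S S   [S → S S]
S S S S ⇒ S S S S S   [S → S S]
S S S S S ⇒ two S S S S   [S → two]
two S S S S ⇒ two two S S S   [S → two]
two two S S S ⇒ two two two S S   [S → two]
two two two S S ⇒ two two two two S   [S → two]
two two two two S ⇒ two two two two two   [S → two]

S ⇒ S S ⇒ S S S ⇒ S S S S ⇒ S S S S S ⇒ two S S S S ⇒ two two S S S ⇒ two two two S S ⇒ two two two two S ⇒ two two two two two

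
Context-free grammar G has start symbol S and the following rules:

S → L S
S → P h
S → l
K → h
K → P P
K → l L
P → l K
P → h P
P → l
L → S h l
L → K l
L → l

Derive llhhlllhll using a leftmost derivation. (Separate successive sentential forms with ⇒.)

S ⇒ LS ⇒ KlS ⇒ lLlS ⇒ lShllS ⇒ lPhhllS ⇒ llhhllS ⇒ llhhllLS ⇒ llhhllShlS ⇒ llhhlllhlS ⇒ llhhlllhll

S ⇒ LS   [S → L S]
LS ⇒ KlS   [L → K l]
KlS ⇒ lLlS   [K → l L]
lLlS ⇒ lShllS   [L → S h l]
lShllS ⇒ lPhhllS   [S → P h]
lPhhllS ⇒ llhhllS   [P → l]
llhhllS ⇒ llhhllLS   [S → L S]
llhhllLS ⇒ llhhllShlS   [L → S h l]
llhhllShlS ⇒ llhhlllhlS   [S → l]
llhhlllhlS ⇒ llhhlllhll   [S → l]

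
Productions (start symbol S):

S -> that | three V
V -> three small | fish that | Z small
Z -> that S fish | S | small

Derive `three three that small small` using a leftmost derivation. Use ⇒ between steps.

S ⇒ three V ⇒ three Z small ⇒ three S small ⇒ three three V small ⇒ three three Z small small ⇒ three three S small small ⇒ three three that small small

S ⇒ three V   [S -> three V]
three V ⇒ three Z small   [V -> Z small]
three Z small ⇒ three S small   [Z -> S]
three S small ⇒ three three V small   [S -> three V]
three three V small ⇒ three three Z small small   [V -> Z small]
three three Z small small ⇒ three three S small small   [Z -> S]
three three S small small ⇒ three three that small small   [S -> that]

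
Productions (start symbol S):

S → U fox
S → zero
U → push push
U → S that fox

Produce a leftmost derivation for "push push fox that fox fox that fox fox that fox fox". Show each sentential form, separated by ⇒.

S ⇒ U fox ⇒ S that fox fox ⇒ U fox that fox fox ⇒ S that fox fox that fox fox ⇒ U fox that fox fox that fox fox ⇒ S that fox fox that fox fox that fox fox ⇒ U fox that fox fox that fox fox that fox fox ⇒ push push fox that fox fox that fox fox that fox fox

S ⇒ U fox   [S → U fox]
U fox ⇒ S that fox fox   [U → S that fox]
S that fox fox ⇒ U fox that fox fox   [S → U fox]
U fox that fox fox ⇒ S that fox fox that fox fox   [U → S that fox]
S that fox fox that fox fox ⇒ U fox that fox fox that fox fox   [S → U fox]
U fox that fox fox that fox fox ⇒ S that fox fox that fox fox that fox fox   [U → S that fox]
S that fox fox that fox fox that fox fox ⇒ U fox that fox fox that fox fox that fox fox   [S → U fox]
U fox that fox fox that fox fox that fox fox ⇒ push push fox that fox fox that fox fox that fox fox   [U → push push]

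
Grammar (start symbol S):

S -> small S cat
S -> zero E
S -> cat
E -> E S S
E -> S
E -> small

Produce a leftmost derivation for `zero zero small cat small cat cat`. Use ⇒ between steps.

S ⇒ zero E ⇒ zero E S S ⇒ zero S S S ⇒ zero zero E S S ⇒ zero zero small S S ⇒ zero zero small cat S ⇒ zero zero small cat small S cat ⇒ zero zero small cat small cat cat

S ⇒ zero E   [S -> zero E]
zero E ⇒ zero E S S   [E -> E S S]
zero E S S ⇒ zero S S S   [E -> S]
zero S S S ⇒ zero zero E S S   [S -> zero E]
zero zero E S S ⇒ zero zero small S S   [E -> small]
zero zero small S S ⇒ zero zero small cat S   [S -> cat]
zero zero small cat S ⇒ zero zero small cat small S cat   [S -> small S cat]
zero zero small cat small S cat ⇒ zero zero small cat small cat cat   [S -> cat]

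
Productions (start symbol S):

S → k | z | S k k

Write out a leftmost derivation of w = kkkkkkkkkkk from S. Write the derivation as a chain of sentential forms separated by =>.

S => Skk => Skkkk => Skkkkkk => Skkkkkkkk => Skkkkkkkkkk => kkkkkkkkkkk

S => Skk   [S → S k k]
Skk => Skkkk   [S → S k k]
Skkkk => Skkkkkk   [S → S k k]
Skkkkkk => Skkkkkkkk   [S → S k k]
Skkkkkkkk => Skkkkkkkkkk   [S → S k k]
Skkkkkkkkkk => kkkkkkkkkkk   [S → k]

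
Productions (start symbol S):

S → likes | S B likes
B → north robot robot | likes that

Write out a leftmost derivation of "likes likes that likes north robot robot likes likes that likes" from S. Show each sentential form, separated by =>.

S => S B likes => S B likes B likes => S B likes B likes B likes => likes B likes B likes B likes => likes likes that likes B likes B likes => likes likes that likes north robot robot likes B likes => likes likes that likes north robot robot likes likes that likes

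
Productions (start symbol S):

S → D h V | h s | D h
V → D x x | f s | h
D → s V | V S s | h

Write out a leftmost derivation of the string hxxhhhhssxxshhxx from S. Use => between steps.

S => DhV   [S → D h V]
DhV => VSshV   [D → V S s]
VSshV => DxxSshV   [V → D x x]
DxxSshV => hxxSshV   [D → h]
hxxSshV => hxxDhVshV   [S → D h V]
hxxDhVshV => hxxhhVshV   [D → h]
hxxhhVshV => hxxhhDxxshV   [V → D x x]
hxxhhDxxshV => hxxhhVSsxxshV   [D → V S s]
hxxhhVSsxxshV => hxxhhhSsxxshV   [V → h]
hxxhhhSsxxshV => hxxhhhhssxxshV   [S → h s]
hxxhhhhssxxshV => hxxhhhhssxxshDxx   [V → D x x]
hxxhhhhssxxshDxx => hxxhhhhssxxshhxx   [D → h]

S => DhV => VSshV => DxxSshV => hxxSshV => hxxDhVshV => hxxhhVshV => hxxhhDxxshV => hxxhhVSsxxshV => hxxhhhSsxxshV => hxxhhhhssxxshV => hxxhhhhssxxshDxx => hxxhhhhssxxshhxx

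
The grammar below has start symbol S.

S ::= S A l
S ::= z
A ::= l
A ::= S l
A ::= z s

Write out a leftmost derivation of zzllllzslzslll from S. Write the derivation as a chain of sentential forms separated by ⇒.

S⇒SAl⇒SAlAl⇒SAlAlAl⇒SAlAlAlAl⇒zAlAlAlAl⇒zSllAlAlAl⇒zSAlllAlAlAl⇒zzAlllAlAlAl⇒zzllllAlAlAl⇒zzllllzslAlAl⇒zzllllzslzslAl⇒zzllllzslzslll

S ⇒ SAl   [S ::= S A l]
SAl ⇒ SAlAl   [S ::= S A l]
SAlAl ⇒ SAlAlAl   [S ::= S A l]
SAlAlAl ⇒ SAlAlAlAl   [S ::= S A l]
SAlAlAlAl ⇒ zAlAlAlAl   [S ::= z]
zAlAlAlAl ⇒ zSllAlAlAl   [A ::= S l]
zSllAlAlAl ⇒ zSAlllAlAlAl   [S ::= S A l]
zSAlllAlAlAl ⇒ zzAlllAlAlAl   [S ::= z]
zzAlllAlAlAl ⇒ zzllllAlAlAl   [A ::= l]
zzllllAlAlAl ⇒ zzllllzslAlAl   [A ::= z s]
zzllllzslAlAl ⇒ zzllllzslzslAl   [A ::= z s]
zzllllzslzslAl ⇒ zzllllzslzslll   [A ::= l]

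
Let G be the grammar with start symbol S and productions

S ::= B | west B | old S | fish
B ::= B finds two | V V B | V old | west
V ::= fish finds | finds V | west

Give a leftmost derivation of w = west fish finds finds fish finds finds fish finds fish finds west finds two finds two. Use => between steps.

S => west B => west V V B => west fish finds V B => west fish finds finds V B => west fish finds finds fish finds B => west fish finds finds fish finds B finds two => west fish finds finds fish finds B finds two finds two => west fish finds finds fish finds V V B finds two finds two => west fish finds finds fish finds finds V V B finds two finds two => west fish finds finds fish finds finds fish finds V B finds two finds two => west fish finds finds fish finds finds fish finds fish finds B finds two finds two => west fish finds finds fish finds finds fish finds fish finds west finds two finds two

S => west B   [S ::= west B]
west B => west V V B   [B ::= V V B]
west V V B => west fish finds V B   [V ::= fish finds]
west fish finds V B => west fish finds finds V B   [V ::= finds V]
west fish finds finds V B => west fish finds finds fish finds B   [V ::= fish finds]
west fish finds finds fish finds B => west fish finds finds fish finds B finds two   [B ::= B finds two]
west fish finds finds fish finds B finds two => west fish finds finds fish finds B finds two finds two   [B ::= B finds two]
west fish finds finds fish finds B finds two finds two => west fish finds finds fish finds V V B finds two finds two   [B ::= V V B]
west fish finds finds fish finds V V B finds two finds two => west fish finds finds fish finds finds V V B finds two finds two   [V ::= finds V]
west fish finds finds fish finds finds V V B finds two finds two => west fish finds finds fish finds finds fish finds V B finds two finds two   [V ::= fish finds]
west fish finds finds fish finds finds fish finds V B finds two finds two => west fish finds finds fish finds finds fish finds fish finds B finds two finds two   [V ::= fish finds]
west fish finds finds fish finds finds fish finds fish finds B finds two finds two => west fish finds finds fish finds finds fish finds fish finds west finds two finds two   [B ::= west]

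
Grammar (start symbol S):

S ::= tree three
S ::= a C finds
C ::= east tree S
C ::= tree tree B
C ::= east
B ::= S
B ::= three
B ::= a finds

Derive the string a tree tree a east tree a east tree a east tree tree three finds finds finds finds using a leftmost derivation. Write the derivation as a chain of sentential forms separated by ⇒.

S ⇒ a C finds   [S ::= a C finds]
a C finds ⇒ a tree tree B finds   [C ::= tree tree B]
a tree tree B finds ⇒ a tree tree S finds   [B ::= S]
a tree tree S finds ⇒ a tree tree a C finds finds   [S ::= a C finds]
a tree tree a C finds finds ⇒ a tree tree a east tree S finds finds   [C ::= east tree S]
a tree tree a east tree S finds finds ⇒ a tree tree a east tree a C finds finds finds   [S ::= a C finds]
a tree tree a east tree a C finds finds finds ⇒ a tree tree a east tree a east tree S finds finds finds   [C ::= east tree S]
a tree tree a east tree a east tree S finds finds finds ⇒ a tree tree a east tree a east tree a C finds finds finds finds   [S ::= a C finds]
a tree tree a east tree a east tree a C finds finds finds finds ⇒ a tree tree a east tree a east tree a east tree S finds finds finds finds   [C ::= east tree S]
a tree tree a east tree a east tree a east tree S finds finds finds finds ⇒ a tree tree a east tree a east tree a east tree tree three finds finds finds finds   [S ::= tree three]

S ⇒ a C finds ⇒ a tree tree B finds ⇒ a tree tree S finds ⇒ a tree tree a C finds finds ⇒ a tree tree a east tree S finds finds ⇒ a tree tree a east tree a C finds finds finds ⇒ a tree tree a east tree a east tree S finds finds finds ⇒ a tree tree a east tree a east tree a C finds finds finds finds ⇒ a tree tree a east tree a east tree a east tree S finds finds finds finds ⇒ a tree tree a east tree a east tree a east tree tree three finds finds finds finds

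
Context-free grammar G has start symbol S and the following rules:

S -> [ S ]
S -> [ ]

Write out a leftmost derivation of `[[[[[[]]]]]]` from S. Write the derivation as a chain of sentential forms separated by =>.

S => [S] => [[S]] => [[[S]]] => [[[[S]]]] => [[[[[S]]]]] => [[[[[[]]]]]]

S => [S]   [S -> [ S ]]
[S] => [[S]]   [S -> [ S ]]
[[S]] => [[[S]]]   [S -> [ S ]]
[[[S]]] => [[[[S]]]]   [S -> [ S ]]
[[[[S]]]] => [[[[[S]]]]]   [S -> [ S ]]
[[[[[S]]]]] => [[[[[[]]]]]]   [S -> [ ]]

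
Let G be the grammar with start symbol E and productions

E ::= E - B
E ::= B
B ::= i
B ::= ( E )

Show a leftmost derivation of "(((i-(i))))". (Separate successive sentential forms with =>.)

E => B => (E) => (B) => ((E)) => ((B)) => (((E))) => (((E-B))) => (((B-B))) => (((i-B))) => (((i-(E)))) => (((i-(B)))) => (((i-(i))))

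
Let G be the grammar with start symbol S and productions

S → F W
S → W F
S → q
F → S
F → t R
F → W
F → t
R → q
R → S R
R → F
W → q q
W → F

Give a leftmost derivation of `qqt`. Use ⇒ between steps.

S ⇒ WF   [S → W F]
WF ⇒ qqF   [W → q q]
qqF ⇒ qqt   [F → t]

S ⇒ WF ⇒ qqF ⇒ qqt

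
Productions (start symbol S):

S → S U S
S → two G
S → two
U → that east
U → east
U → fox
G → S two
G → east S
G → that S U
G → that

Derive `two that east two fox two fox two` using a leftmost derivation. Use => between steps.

S => S U S   [S → S U S]
S U S => S U S U S   [S → S U S]
S U S U S => S U S U S U S   [S → S U S]
S U S U S U S => two U S U S U S   [S → two]
two U S U S U S => two that east S U S U S   [U → that east]
two that east S U S U S => two that east two U S U S   [S → two]
two that east two U S U S => two that east two fox S U S   [U → fox]
two that east two fox S U S => two that east two fox two U S   [S → two]
two that east two fox two U S => two that east two fox two fox S   [U → fox]
two that east two fox two fox S => two that east two fox two fox two   [S → two]

S => S U S => S U S U S => S U S U S U S => two U S U S U S => two that east S U S U S => two that east two U S U S => two that east two fox S U S => two that east two fox two U S => two that east two fox two fox S => two that east two fox two fox two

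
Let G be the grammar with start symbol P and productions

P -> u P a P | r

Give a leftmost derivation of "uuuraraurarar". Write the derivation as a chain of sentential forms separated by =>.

P => uPaP   [P -> u P a P]
uPaP => uuPaPaP   [P -> u P a P]
uuPaPaP => uuuPaPaPaP   [P -> u P a P]
uuuPaPaPaP => uuuraPaPaP   [P -> r]
uuuraPaPaP => uuuraraPaP   [P -> r]
uuuraraPaP => uuurarauPaPaP   [P -> u P a P]
uuurarauPaPaP => uuurarauraPaP   [P -> r]
uuurarauraPaP => uuurarauraraP   [P -> r]
uuurarauraraP => uuuraraurarar   [P -> r]

P => uPaP => uuPaPaP => uuuPaPaPaP => uuuraPaPaP => uuuraraPaP => uuurarauPaPaP => uuurarauraPaP => uuurarauraraP => uuuraraurarar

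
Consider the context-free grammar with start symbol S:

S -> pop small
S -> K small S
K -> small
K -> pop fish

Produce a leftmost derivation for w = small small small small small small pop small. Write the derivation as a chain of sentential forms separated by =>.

S => K small S => small small S => small small K small S => small small small small S => small small small small K small S => small small small small small small S => small small small small small small pop small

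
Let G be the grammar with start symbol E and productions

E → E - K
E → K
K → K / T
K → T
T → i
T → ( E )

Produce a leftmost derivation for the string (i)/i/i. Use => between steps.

E => K => K/T => K/T/T => T/T/T => (E)/T/T => (K)/T/T => (T)/T/T => (i)/T/T => (i)/i/T => (i)/i/i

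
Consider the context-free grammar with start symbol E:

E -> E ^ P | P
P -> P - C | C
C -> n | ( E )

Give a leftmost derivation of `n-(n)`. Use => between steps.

E => P   [E -> P]
P => P-C   [P -> P - C]
P-C => C-C   [P -> C]
C-C => n-C   [C -> n]
n-C => n-(E)   [C -> ( E )]
n-(E) => n-(P)   [E -> P]
n-(P) => n-(C)   [P -> C]
n-(C) => n-(n)   [C -> n]

E => P => P-C => C-C => n-C => n-(E) => n-(P) => n-(C) => n-(n)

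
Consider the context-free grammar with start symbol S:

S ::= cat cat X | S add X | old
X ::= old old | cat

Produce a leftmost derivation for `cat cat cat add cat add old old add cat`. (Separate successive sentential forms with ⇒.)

S ⇒ S add X ⇒ S add X add X ⇒ S add X add X add X ⇒ cat cat X add X add X add X ⇒ cat cat cat add X add X add X ⇒ cat cat cat add cat add X add X ⇒ cat cat cat add cat add old old add X ⇒ cat cat cat add cat add old old add cat

S ⇒ S add X   [S ::= S add X]
S add X ⇒ S add X add X   [S ::= S add X]
S add X add X ⇒ S add X add X add X   [S ::= S add X]
S add X add X add X ⇒ cat cat X add X add X add X   [S ::= cat cat X]
cat cat X add X add X add X ⇒ cat cat cat add X add X add X   [X ::= cat]
cat cat cat add X add X add X ⇒ cat cat cat add cat add X add X   [X ::= cat]
cat cat cat add cat add X add X ⇒ cat cat cat add cat add old old add X   [X ::= old old]
cat cat cat add cat add old old add X ⇒ cat cat cat add cat add old old add cat   [X ::= cat]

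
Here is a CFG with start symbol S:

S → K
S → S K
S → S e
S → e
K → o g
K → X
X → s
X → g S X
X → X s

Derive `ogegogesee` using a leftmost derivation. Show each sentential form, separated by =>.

S => Se   [S → S e]
Se => See   [S → S e]
See => SKee   [S → S K]
SKee => SeKee   [S → S e]
SeKee => KeKee   [S → K]
KeKee => ogeKee   [K → o g]
ogeKee => ogeXee   [K → X]
ogeXee => ogegSXee   [X → g S X]
ogegSXee => ogegSeXee   [S → S e]
ogegSeXee => ogegKeXee   [S → K]
ogegKeXee => ogegogeXee   [K → o g]
ogegogeXee => ogegogesee   [X → s]

S=>Se=>See=>SKee=>SeKee=>KeKee=>ogeKee=>ogeXee=>ogegSXee=>ogegSeXee=>ogegKeXee=>ogegogeXee=>ogegogesee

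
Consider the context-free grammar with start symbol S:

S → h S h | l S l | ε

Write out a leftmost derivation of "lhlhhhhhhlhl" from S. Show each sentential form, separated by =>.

S => lSl => lhShl => lhlSlhl => lhlhShlhl => lhlhhShhlhl => lhlhhhShhhlhl => lhlhhhhhhlhl

S => lSl   [S → l S l]
lSl => lhShl   [S → h S h]
lhShl => lhlSlhl   [S → l S l]
lhlSlhl => lhlhShlhl   [S → h S h]
lhlhShlhl => lhlhhShhlhl   [S → h S h]
lhlhhShhlhl => lhlhhhShhhlhl   [S → h S h]
lhlhhhShhhlhl => lhlhhhhhhlhl   [S → ε]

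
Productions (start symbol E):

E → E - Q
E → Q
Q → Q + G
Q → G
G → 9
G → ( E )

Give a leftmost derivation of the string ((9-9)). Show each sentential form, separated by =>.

E => Q => G => (E) => (Q) => (G) => ((E)) => ((E-Q)) => ((Q-Q)) => ((G-Q)) => ((9-Q)) => ((9-G)) => ((9-9))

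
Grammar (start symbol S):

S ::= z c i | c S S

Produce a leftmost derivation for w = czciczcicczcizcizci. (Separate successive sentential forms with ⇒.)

S⇒cSS⇒czciS⇒czcicSS⇒czciczciS⇒czciczcicSS⇒czciczciccSSS⇒czciczcicczciSS⇒czciczcicczcizciS⇒czciczcicczcizcizci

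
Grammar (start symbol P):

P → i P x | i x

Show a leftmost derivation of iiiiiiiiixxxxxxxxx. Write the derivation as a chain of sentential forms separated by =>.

P => iPx   [P → i P x]
iPx => iiPxx   [P → i P x]
iiPxx => iiiPxxx   [P → i P x]
iiiPxxx => iiiiPxxxx   [P → i P x]
iiiiPxxxx => iiiiiPxxxxx   [P → i P x]
iiiiiPxxxxx => iiiiiiPxxxxxx   [P → i P x]
iiiiiiPxxxxxx => iiiiiiiPxxxxxxx   [P → i P x]
iiiiiiiPxxxxxxx => iiiiiiiiPxxxxxxxx   [P → i P x]
iiiiiiiiPxxxxxxxx => iiiiiiiiixxxxxxxxx   [P → i x]

P => iPx => iiPxx => iiiPxxx => iiiiPxxxx => iiiiiPxxxxx => iiiiiiPxxxxxx => iiiiiiiPxxxxxxx => iiiiiiiiPxxxxxxxx => iiiiiiiiixxxxxxxxx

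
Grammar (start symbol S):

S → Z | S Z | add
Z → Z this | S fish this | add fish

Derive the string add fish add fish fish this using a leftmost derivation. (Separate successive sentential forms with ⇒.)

S ⇒ S Z ⇒ Z Z ⇒ add fish Z ⇒ add fish S fish this ⇒ add fish Z fish this ⇒ add fish add fish fish this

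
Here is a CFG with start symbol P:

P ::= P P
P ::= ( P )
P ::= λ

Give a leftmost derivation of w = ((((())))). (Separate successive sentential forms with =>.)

P => (P)   [P ::= ( P )]
(P) => (PP)   [P ::= P P]
(PP) => ((P)P)   [P ::= ( P )]
((P)P) => ((PP)P)   [P ::= P P]
((PP)P) => ((PPP)P)   [P ::= P P]
((PPP)P) => (((P)PP)P)   [P ::= ( P )]
(((P)PP)P) => ((((P))PP)P)   [P ::= ( P )]
((((P))PP)P) => (((((P)))PP)P)   [P ::= ( P )]
(((((P)))PP)P) => ((((()))PP)P)   [P ::= λ]
((((()))PP)P) => ((((()))P)P)   [P ::= λ]
((((()))P)P) => ((((())))P)   [P ::= λ]
((((())))P) => ((((()))))   [P ::= λ]

P=>(P)=>(PP)=>((P)P)=>((PP)P)=>((PPP)P)=>(((P)PP)P)=>((((P))PP)P)=>(((((P)))PP)P)=>((((()))PP)P)=>((((()))P)P)=>((((())))P)=>((((()))))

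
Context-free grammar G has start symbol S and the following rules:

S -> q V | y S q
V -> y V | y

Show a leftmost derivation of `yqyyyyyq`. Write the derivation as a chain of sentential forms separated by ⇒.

S ⇒ ySq ⇒ yqVq ⇒ yqyVq ⇒ yqyyVq ⇒ yqyyyVq ⇒ yqyyyyVq ⇒ yqyyyyyq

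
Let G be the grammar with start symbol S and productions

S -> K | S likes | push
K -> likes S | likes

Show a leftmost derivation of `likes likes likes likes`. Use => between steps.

S => S likes => K likes => likes S likes => likes K likes => likes likes S likes => likes likes K likes => likes likes likes likes

S => S likes   [S -> S likes]
S likes => K likes   [S -> K]
K likes => likes S likes   [K -> likes S]
likes S likes => likes K likes   [S -> K]
likes K likes => likes likes S likes   [K -> likes S]
likes likes S likes => likes likes K likes   [S -> K]
likes likes K likes => likes likes likes likes   [K -> likes]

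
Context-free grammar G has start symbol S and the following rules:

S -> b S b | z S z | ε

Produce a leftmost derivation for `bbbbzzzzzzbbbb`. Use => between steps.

S=>bSb=>bbSbb=>bbbSbbb=>bbbbSbbbb=>bbbbzSzbbbb=>bbbbzzSzzbbbb=>bbbbzzzSzzzbbbb=>bbbbzzzzzzbbbb

S => bSb   [S -> b S b]
bSb => bbSbb   [S -> b S b]
bbSbb => bbbSbbb   [S -> b S b]
bbbSbbb => bbbbSbbbb   [S -> b S b]
bbbbSbbbb => bbbbzSzbbbb   [S -> z S z]
bbbbzSzbbbb => bbbbzzSzzbbbb   [S -> z S z]
bbbbzzSzzbbbb => bbbbzzzSzzzbbbb   [S -> z S z]
bbbbzzzSzzzbbbb => bbbbzzzzzzbbbb   [S -> ε]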